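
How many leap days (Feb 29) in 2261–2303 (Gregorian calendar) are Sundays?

1

Leap years in 2261–2303: 9 of them.
Feb 29 weekday advances by 5 (mod 7) from one leap year to the next four years later (or differs when a century non-leap intervenes).
Leap-day weekdays: 2264:Mon 2268:Sat 2272:Thu 2276:Tue 2280:Sun✓ 2284:Fri 2288:Wed 2292:Mon 2296:Sat
Sunday: 2280 → 1.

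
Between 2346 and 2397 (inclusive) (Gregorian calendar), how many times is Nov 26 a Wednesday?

Track Nov 26's weekday year by year (advancing +1, or +2 across a Feb 29):
  2346: Tue  2347: Wed (+1) ✓  2348: Fri (+2)  2349: Sat (+1)  2350: Sun (+1)
  2351: Mon (+1)  2352: Wed (+2) ✓  2353: Thu (+1)  2354: Fri (+1)  2355: Sat (+1)
  2356: Mon (+2)  2357: Tue (+1)  2358: Wed (+1) ✓  2359: Thu (+1)  … (24 more years) …
  2384: Mon (+2)  2385: Tue (+1)  2386: Wed (+1) ✓  2387: Thu (+1)  2388: Sat (+2)
  2389: Sun (+1)  2390: Mon (+1)  2391: Tue (+1)  2392: Thu (+2)  2393: Fri (+1)
  2394: Sat (+1)  2395: Sun (+1)  2396: Tue (+2)  2397: Wed (+1) ✓
Wednesday years: 2347, 2352, 2358, 2369, 2375, 2380, 2386, 2397 — 8 in total.

8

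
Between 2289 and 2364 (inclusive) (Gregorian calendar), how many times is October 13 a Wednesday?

Track October 13's weekday year by year (advancing +1, or +2 across a Feb 29):
  2289: Sun  2290: Mon (+1)  2291: Tue (+1)  2292: Thu (+2)  2293: Fri (+1)
  2294: Sat (+1)  2295: Sun (+1)  2296: Tue (+2)  2297: Wed (+1) ✓  2298: Thu (+1)
  2299: Fri (+1)  2300: Sat (+1)  2301: Sun (+1)  2302: Mon (+1)  … (48 more years) …
  2351: Sat (+1)  2352: Mon (+2)  2353: Tue (+1)  2354: Wed (+1) ✓  2355: Thu (+1)
  2356: Sat (+2)  2357: Sun (+1)  2358: Mon (+1)  2359: Tue (+1)  2360: Thu (+2)
  2361: Fri (+1)  2362: Sat (+1)  2363: Sun (+1)  2364: Tue (+2)
Wednesday years: 2297, 2309, 2315, 2320, 2326, 2337, 2343, 2348, 2354 — 9 in total.

9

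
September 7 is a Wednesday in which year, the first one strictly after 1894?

1898

From one year to the next, a fixed date's weekday advances by 1, or by 2 when a Feb 29 lies between the two dates.
1894: September 7 is Friday.
1895: Saturday (+1)
1896: Monday (+2)
1897: Tuesday (+1)
1898: Wednesday (+1)
September 7 falls on a Wednesday in 1898.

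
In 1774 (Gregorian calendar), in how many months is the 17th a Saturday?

Check the 17th of each month of 1774: Jan 17: Mon, Feb 17: Thu, Mar 17: Thu, Apr 17: Sun, May 17: Tue, Jun 17: Fri, Jul 17: Sun, Aug 17: Wed, Sep 17: Sat, Oct 17: Mon, Nov 17: Thu, Dec 17: Sat.
Saturday occurs in September, December — 2 months.

2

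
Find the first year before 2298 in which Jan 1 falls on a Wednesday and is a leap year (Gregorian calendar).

Jan 1 advances by 2 weekdays after a leap year and by 1 after a common year.
2298: Jan 1 is Saturday.
2297: Friday
2296: Wednesday (leap)
2296 begins on a Wednesday and is a leap year.

2296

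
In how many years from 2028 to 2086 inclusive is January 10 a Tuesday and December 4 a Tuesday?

Check each year's weekday for January 10 and December 4:
  2028: Mon/Mon  2029: Wed/Tue  2030: Thu/Wed  2031: Fri/Thu  2032: Sat/Sat  2033: Mon/Sun  2034: Tue/Mon  2035: Wed/Tue  2036: Thu/Thu  2037: Sat/Fri  2038: Sun/Sat  2039: Mon/Sun  2040: Tue/Tue ✓  2041: Thu/Wed  …(31 more)…  2073: Tue/Mon  2074: Wed/Tue  2075: Thu/Wed  2076: Fri/Fri  2077: Sun/Sat  2078: Mon/Sun  2079: Tue/Mon  2080: Wed/Wed  2081: Fri/Thu  2082: Sat/Fri  2083: Sun/Sat  2084: Mon/Mon  2085: Wed/Tue  2086: Thu/Wed
Both conditions hold in: 2040, 2068 — 2.

2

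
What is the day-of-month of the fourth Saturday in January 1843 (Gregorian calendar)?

28

January 1, 1843 is a Sunday, so the first Saturday is the 7th.
The fourth Saturday is 7 + 21 = 28.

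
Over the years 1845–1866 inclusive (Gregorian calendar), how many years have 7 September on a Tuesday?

3

Track 7 September's weekday year by year (advancing +1, or +2 across a Feb 29):
  1845: Sun  1846: Mon (+1)  1847: Tue (+1) ✓  1848: Thu (+2)  1849: Fri (+1)
  1850: Sat (+1)  1851: Sun (+1)  1852: Tue (+2) ✓  1853: Wed (+1)  1854: Thu (+1)
  1855: Fri (+1)  1856: Sun (+2)  1857: Mon (+1)  1858: Tue (+1) ✓  1859: Wed (+1)
  1860: Fri (+2)  1861: Sat (+1)  1862: Sun (+1)  1863: Mon (+1)  1864: Wed (+2)
  1865: Thu (+1)  1866: Fri (+1)
Tuesday years: 1847, 1852, 1858 — 3 in total.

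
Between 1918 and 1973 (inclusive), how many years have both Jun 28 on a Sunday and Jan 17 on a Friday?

Check each year's weekday for Jun 28 and Jan 17:
  1918: Fri/Thu  1919: Sat/Fri  1920: Mon/Sat  1921: Tue/Mon  1922: Wed/Tue  1923: Thu/Wed  1924: Sat/Thu  1925: Sun/Sat  1926: Mon/Sun  1927: Tue/Mon  1928: Thu/Tue  1929: Fri/Thu  1930: Sat/Fri  1931: Sun/Sat  …(28 more)…  1960: Tue/Sun  1961: Wed/Tue  1962: Thu/Wed  1963: Fri/Thu  1964: Sun/Fri ✓  1965: Mon/Sun  1966: Tue/Mon  1967: Wed/Tue  1968: Fri/Wed  1969: Sat/Fri  1970: Sun/Sat  1971: Mon/Sun  1972: Wed/Mon  1973: Thu/Wed
Both conditions hold in: 1936, 1964 — 2.

2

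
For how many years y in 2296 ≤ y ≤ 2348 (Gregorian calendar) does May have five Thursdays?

22

May has 31 days; it has five Thursdays when Thursday falls among the first (month-length − 28) days — i.e. when May 1 is one of Thursday/Wednesday/Tuesday.
May 1 by year: 2296:Fri 2297:Sat 2298:Sun 2299:Mon 2300:Tue✓ 2301:Wed✓ 2302:Thu✓ 2303:Fri 2304:Sun 2305:Mon 2306:Tue✓ 2307:Wed✓ 2308:Fri 2309:Sat 2310:Sun …(23 more)… 2334:Tue✓ 2335:Wed✓ 2336:Fri 2337:Sat 2338:Sun 2339:Mon 2340:Wed✓ 2341:Thu✓ 2342:Fri 2343:Sat 2344:Mon 2345:Tue✓ 2346:Wed✓ 2347:Thu✓ 2348:Sat
Years with five Thursdays: 2300, 2301, 2302, 2306, 2307, 2312, 2313, 2317, 2318, 2319, 2323, 2324, 2328, 2329, 2330, 2334, 2335, 2340, 2341, 2345, 2346, 2347 → 22.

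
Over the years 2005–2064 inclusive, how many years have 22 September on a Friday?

Track 22 September's weekday year by year (advancing +1, or +2 across a Feb 29):
  2005: Thu  2006: Fri (+1) ✓  2007: Sat (+1)  2008: Mon (+2)  2009: Tue (+1)
  2010: Wed (+1)  2011: Thu (+1)  2012: Sat (+2)  2013: Sun (+1)  2014: Mon (+1)
  2015: Tue (+1)  2016: Thu (+2)  2017: Fri (+1) ✓  2018: Sat (+1)  … (32 more years) …
  2051: Fri (+1) ✓  2052: Sun (+2)  2053: Mon (+1)  2054: Tue (+1)  2055: Wed (+1)
  2056: Fri (+2) ✓  2057: Sat (+1)  2058: Sun (+1)  2059: Mon (+1)  2060: Wed (+2)
  2061: Thu (+1)  2062: Fri (+1) ✓  2063: Sat (+1)  2064: Mon (+2)
Friday years: 2006, 2017, 2023, 2028, 2034, 2045, 2051, 2056, 2062 — 9 in total.

9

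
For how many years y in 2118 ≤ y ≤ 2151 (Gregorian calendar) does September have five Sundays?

September has 30 days; it has five Sundays when Sunday falls among the first (month-length − 28) days — i.e. when September 1 is one of Sunday/Saturday.
September 1 by year: 2118:Thu 2119:Fri 2120:Sun✓ 2121:Mon 2122:Tue 2123:Wed 2124:Fri 2125:Sat✓ 2126:Sun✓ 2127:Mon 2128:Wed 2129:Thu 2130:Fri 2131:Sat✓ 2132:Mon …(4 more)… 2137:Sun✓ 2138:Mon 2139:Tue 2140:Thu 2141:Fri 2142:Sat✓ 2143:Sun✓ 2144:Tue 2145:Wed 2146:Thu 2147:Fri 2148:Sun✓ 2149:Mon 2150:Tue 2151:Wed
Years with five Sundays: 2120, 2125, 2126, 2131, 2136, 2137, 2142, 2143, 2148 → 9.

9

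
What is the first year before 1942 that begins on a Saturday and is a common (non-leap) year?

1938

Jan 1 advances by 2 weekdays after a leap year and by 1 after a common year.
1942: Jan 1 is Thursday.
1941: Wednesday
1940: Monday (leap)
1939: Sunday
1938: Saturday
1938 begins on a Saturday and is a common year.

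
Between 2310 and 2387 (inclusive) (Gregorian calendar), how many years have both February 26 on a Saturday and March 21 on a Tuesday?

Check each year's weekday for February 26 and March 21:
  2310: Sat/Mon  2311: Sun/Tue  2312: Mon/Thu  2313: Wed/Fri  2314: Thu/Sat  2315: Fri/Sun  2316: Sat/Tue ✓  2317: Mon/Wed  2318: Tue/Thu  2319: Wed/Fri  2320: Thu/Sun  2321: Sat/Mon  2322: Sun/Tue  2323: Mon/Wed  …(50 more)…  2374: Tue/Thu  2375: Wed/Fri  2376: Thu/Sun  2377: Sat/Mon  2378: Sun/Tue  2379: Mon/Wed  2380: Tue/Fri  2381: Thu/Sat  2382: Fri/Sun  2383: Sat/Mon  2384: Sun/Wed  2385: Tue/Thu  2386: Wed/Fri  2387: Thu/Sat
Both conditions hold in: 2316, 2344, 2372 — 3.

3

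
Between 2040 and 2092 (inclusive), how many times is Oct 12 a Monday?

Track Oct 12's weekday year by year (advancing +1, or +2 across a Feb 29):
  2040: Fri  2041: Sat (+1)  2042: Sun (+1)  2043: Mon (+1) ✓  2044: Wed (+2)
  2045: Thu (+1)  2046: Fri (+1)  2047: Sat (+1)  2048: Mon (+2) ✓  2049: Tue (+1)
  2050: Wed (+1)  2051: Thu (+1)  2052: Sat (+2)  2053: Sun (+1)  … (25 more years) …
  2079: Thu (+1)  2080: Sat (+2)  2081: Sun (+1)  2082: Mon (+1) ✓  2083: Tue (+1)
  2084: Thu (+2)  2085: Fri (+1)  2086: Sat (+1)  2087: Sun (+1)  2088: Tue (+2)
  2089: Wed (+1)  2090: Thu (+1)  2091: Fri (+1)  2092: Sun (+2)
Monday years: 2043, 2048, 2054, 2065, 2071, 2076, 2082 — 7 in total.

7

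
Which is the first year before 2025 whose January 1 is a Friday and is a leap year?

2016

Jan 1 advances by 2 weekdays after a leap year and by 1 after a common year.
2025: Jan 1 is Wednesday.
2024: Monday (leap)
2023: Sunday
2022: Saturday
2021: Friday
2020: Wednesday (leap)
2019: Tuesday
2018: Monday
2017: Sunday
2016: Friday (leap)
2016 begins on a Friday and is a leap year.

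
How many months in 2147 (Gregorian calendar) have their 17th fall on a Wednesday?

1

Check the 17th of each month of 2147: Jan 17: Tue, Feb 17: Fri, Mar 17: Fri, Apr 17: Mon, May 17: Wed, Jun 17: Sat, Jul 17: Mon, Aug 17: Thu, Sep 17: Sun, Oct 17: Tue, Nov 17: Fri, Dec 17: Sun.
Wednesday occurs in May — 1 month.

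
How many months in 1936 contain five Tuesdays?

4

A month of length L has five Tuesdays iff its first Tuesday is on day ≤ L−28 (so day 1–3 in a 31-day month, 1–2 in a 30-day month, day 1 in a leap February).
Checking each month of 1936: Jan starts Wed (31d); Feb starts Sat (29d); Mar starts Sun (31d) ✓; Apr starts Wed (30d); May starts Fri (31d); Jun starts Mon (30d) ✓; Jul starts Wed (31d); Aug starts Sat (31d); Sep starts Tue (30d) ✓; Oct starts Thu (31d); Nov starts Sun (30d); Dec starts Tue (31d) ✓.
Five-Tuesday months: March, June, September, December → 4.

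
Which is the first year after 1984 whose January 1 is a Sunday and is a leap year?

2012

Jan 1 advances by 2 weekdays after a leap year and by 1 after a common year.
1984: Jan 1 is Sunday (leap).
1985: Tuesday
1986: Wednesday
1987: Thursday
1988: Friday (leap)
1989: Sunday
1990: Monday
1991: Tuesday
1992: Wednesday (leap)
1993: Friday
1994: Saturday
1995: Sunday
1996: Monday (leap)
1997: Wednesday
1998: Thursday
1999: Friday
2000: Saturday (leap)
2001: Monday
2002: Tuesday
2003: Wednesday
2004: Thursday (leap)
2005: Saturday
2006: Sunday
2007: Monday
2008: Tuesday (leap)
2009: Thursday
2010: Friday
2011: Saturday
2012: Sunday (leap)
2012 begins on a Sunday and is a leap year.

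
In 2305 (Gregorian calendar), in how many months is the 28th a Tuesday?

Check the 28th of each month of 2305: Jan 28: Sat, Feb 28: Tue, Mar 28: Tue, Apr 28: Fri, May 28: Sun, Jun 28: Wed, Jul 28: Fri, Aug 28: Mon, Sep 28: Thu, Oct 28: Sat, Nov 28: Tue, Dec 28: Thu.
Tuesday occurs in February, March, November — 3 months.

3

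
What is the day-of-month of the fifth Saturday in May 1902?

31

May 1, 1902 is a Thursday, so the first Saturday is the 3rd.
The fifth Saturday is 3 + 28 = 31.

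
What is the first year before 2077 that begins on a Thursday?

2071

Jan 1 advances by 2 weekdays after a leap year and by 1 after a common year.
2077: Jan 1 is Friday.
2076: Wednesday (leap)
2075: Tuesday
2074: Monday
2073: Sunday
2072: Friday (leap)
2071: Thursday
2071 begins on a Thursday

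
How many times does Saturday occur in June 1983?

June 1983 has 30 days and begins on Wednesday.
The first Saturday is June 4.
Saturdays fall on 4, 11, 18, 25 — that's 4.

4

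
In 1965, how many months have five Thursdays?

A month of length L has five Thursdays iff its first Thursday is on day ≤ L−28 (so day 1–3 in a 31-day month, 1–2 in a 30-day month, day 1 in a leap February).
Checking each month of 1965: Jan starts Fri (31d); Feb starts Mon (28d); Mar starts Mon (31d); Apr starts Thu (30d) ✓; May starts Sat (31d); Jun starts Tue (30d); Jul starts Thu (31d) ✓; Aug starts Sun (31d); Sep starts Wed (30d) ✓; Oct starts Fri (31d); Nov starts Mon (30d); Dec starts Wed (31d) ✓.
Five-Thursday months: April, July, September, December → 4.

4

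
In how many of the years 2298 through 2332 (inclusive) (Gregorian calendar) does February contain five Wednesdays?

1

February has 28 days (29 in leap years); it has five Wednesdays when Wednesday falls among the first (month-length − 28) days — i.e. when February 1 is Wednesday in a leap year (never in a common year).
February 1 by year: 2298:Tue 2299:Wed 2300:Thu 2301:Fri 2302:Sat 2303:Sun 2304:Mon 2305:Wed 2306:Thu 2307:Fri 2308:Sat 2309:Mon 2310:Tue 2311:Wed 2312:Thu …(5 more)… 2318:Fri 2319:Sat 2320:Sun 2321:Tue 2322:Wed 2323:Thu 2324:Fri 2325:Sun 2326:Mon 2327:Tue 2328:Wed✓ 2329:Fri 2330:Sat 2331:Sun 2332:Mon
Years with five Wednesdays: 2328 → 1.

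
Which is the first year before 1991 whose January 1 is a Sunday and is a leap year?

1984

Jan 1 advances by 2 weekdays after a leap year and by 1 after a common year.
1991: Jan 1 is Tuesday.
1990: Monday
1989: Sunday
1988: Friday (leap)
1987: Thursday
1986: Wednesday
1985: Tuesday
1984: Sunday (leap)
1984 begins on a Sunday and is a leap year.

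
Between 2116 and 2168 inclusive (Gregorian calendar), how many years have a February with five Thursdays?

2

February has 28 days (29 in leap years); it has five Thursdays when Thursday falls among the first (month-length − 28) days — i.e. when February 1 is Thursday in a leap year (never in a common year).
February 1 by year: 2116:Sat 2117:Mon 2118:Tue 2119:Wed 2120:Thu✓ 2121:Sat 2122:Sun 2123:Mon 2124:Tue 2125:Thu 2126:Fri 2127:Sat 2128:Sun 2129:Tue 2130:Wed …(23 more)… 2154:Fri 2155:Sat 2156:Sun 2157:Tue 2158:Wed 2159:Thu 2160:Fri 2161:Sun 2162:Mon 2163:Tue 2164:Wed 2165:Fri 2166:Sat 2167:Sun 2168:Mon
Years with five Thursdays: 2120, 2148 → 2.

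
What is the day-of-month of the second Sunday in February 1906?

February 1, 1906 is a Thursday, so the first Sunday is the 4th.
The second Sunday is 4 + 7 = 11.

11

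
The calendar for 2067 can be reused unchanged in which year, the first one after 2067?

2078

Two years share a calendar iff Jan 1 falls on the same weekday and both are leap or both are common. 2067: Jan 1 is Saturday, common year.
2068: Jan 1 Sunday, leap
2069: Jan 1 Tuesday, common
2070: Jan 1 Wednesday, common
2071: Jan 1 Thursday, common
2072: Jan 1 Friday, leap
2073: Jan 1 Sunday, common
2074: Jan 1 Monday, common
2075: Jan 1 Tuesday, common
2076: Jan 1 Wednesday, leap
2077: Jan 1 Friday, common
2078: Jan 1 Saturday, common
2078 matches on both conditions.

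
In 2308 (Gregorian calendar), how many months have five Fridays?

4

A month of length L has five Fridays iff its first Friday is on day ≤ L−28 (so day 1–3 in a 31-day month, 1–2 in a 30-day month, day 1 in a leap February).
Checking each month of 2308: Jan starts Wed (31d) ✓; Feb starts Sat (29d); Mar starts Sun (31d); Apr starts Wed (30d); May starts Fri (31d) ✓; Jun starts Mon (30d); Jul starts Wed (31d) ✓; Aug starts Sat (31d); Sep starts Tue (30d); Oct starts Thu (31d) ✓; Nov starts Sun (30d); Dec starts Tue (31d).
Five-Friday months: January, May, July, October → 4.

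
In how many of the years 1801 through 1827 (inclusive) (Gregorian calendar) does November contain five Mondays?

November has 30 days; it has five Mondays when Monday falls among the first (month-length − 28) days — i.e. when November 1 is one of Monday/Sunday.
November 1 by year: 1801:Sun✓ 1802:Mon✓ 1803:Tue 1804:Thu 1805:Fri 1806:Sat 1807:Sun✓ 1808:Tue 1809:Wed 1810:Thu 1811:Fri 1812:Sun✓ 1813:Mon✓ 1814:Tue 1815:Wed 1816:Fri 1817:Sat 1818:Sun✓ 1819:Mon✓ 1820:Wed 1821:Thu 1822:Fri 1823:Sat 1824:Mon✓ 1825:Tue 1826:Wed 1827:Thu
Years with five Mondays: 1801, 1802, 1807, 1812, 1813, 1818, 1819, 1824 → 8.

8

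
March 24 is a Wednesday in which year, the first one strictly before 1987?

1982

From one year to the next, a fixed date's weekday advances by 1, or by 2 when a Feb 29 lies between the two dates.
1987: March 24 is Tuesday.
1986: Monday (−1)
1985: Sunday (−1)
1984: Saturday (−1)
1983: Thursday (−2)
1982: Wednesday (−1)
March 24 falls on a Wednesday in 1982.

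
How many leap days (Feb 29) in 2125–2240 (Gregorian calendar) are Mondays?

5

Leap years in 2125–2240: 28 of them.
Feb 29 weekday advances by 5 (mod 7) from one leap year to the next four years later (or differs when a century non-leap intervenes).
Leap-day weekdays: 2128:Sun 2132:Fri 2136:Wed 2140:Mon✓ 2144:Sat 2148:Thu 2152:Tue 2156:Sun 2160:Fri 2164:Wed 2168:Mon✓ 2172:Sat 2176:Thu 2180:Tue 2184:Sun 2188:Fri 2192:Wed 2196:Mon✓ 2204:Wed 2208:Mon✓ 2212:Sat 2216:Thu 2220:Tue 2224:Sun 2228:Fri 2232:Wed 2236:Mon✓ 2240:Sat
Monday: 2140, 2168, 2196, 2208, 2236 → 5.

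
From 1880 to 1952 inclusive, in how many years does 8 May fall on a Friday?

Track 8 May's weekday year by year (advancing +1, or +2 across a Feb 29):
  1880: Sat  1881: Sun (+1)  1882: Mon (+1)  1883: Tue (+1)  1884: Thu (+2)
  1885: Fri (+1) ✓  1886: Sat (+1)  1887: Sun (+1)  1888: Tue (+2)  1889: Wed (+1)
  1890: Thu (+1)  1891: Fri (+1) ✓  1892: Sun (+2)  1893: Mon (+1)  … (45 more years) …
  1939: Mon (+1)  1940: Wed (+2)  1941: Thu (+1)  1942: Fri (+1) ✓  1943: Sat (+1)
  1944: Mon (+2)  1945: Tue (+1)  1946: Wed (+1)  1947: Thu (+1)  1948: Sat (+2)
  1949: Sun (+1)  1950: Mon (+1)  1951: Tue (+1)  1952: Thu (+2)
Friday years: 1885, 1891, 1896, 1903, 1908, 1914, 1925, 1931, 1936, 1942 — 10 in total.

10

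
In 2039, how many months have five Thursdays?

A month of length L has five Thursdays iff its first Thursday is on day ≤ L−28 (so day 1–3 in a 31-day month, 1–2 in a 30-day month, day 1 in a leap February).
Checking each month of 2039: Jan starts Sat (31d); Feb starts Tue (28d); Mar starts Tue (31d) ✓; Apr starts Fri (30d); May starts Sun (31d); Jun starts Wed (30d) ✓; Jul starts Fri (31d); Aug starts Mon (31d); Sep starts Thu (30d) ✓; Oct starts Sat (31d); Nov starts Tue (30d); Dec starts Thu (31d) ✓.
Five-Thursday months: March, June, September, December → 4.

4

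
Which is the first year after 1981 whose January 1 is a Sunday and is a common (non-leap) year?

1989

Jan 1 advances by 2 weekdays after a leap year and by 1 after a common year.
1981: Jan 1 is Thursday.
1982: Friday
1983: Saturday
1984: Sunday (leap)
1985: Tuesday
1986: Wednesday
1987: Thursday
1988: Friday (leap)
1989: Sunday
1989 begins on a Sunday and is a common year.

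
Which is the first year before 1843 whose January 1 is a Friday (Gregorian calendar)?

1841

Jan 1 advances by 2 weekdays after a leap year and by 1 after a common year.
1843: Jan 1 is Sunday.
1842: Saturday
1841: Friday
1841 begins on a Friday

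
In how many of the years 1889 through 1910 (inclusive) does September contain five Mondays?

September has 30 days; it has five Mondays when Monday falls among the first (month-length − 28) days — i.e. when September 1 is one of Monday/Sunday.
September 1 by year: 1889:Sun✓ 1890:Mon✓ 1891:Tue 1892:Thu 1893:Fri 1894:Sat 1895:Sun✓ 1896:Tue 1897:Wed 1898:Thu 1899:Fri 1900:Sat 1901:Sun✓ 1902:Mon✓ 1903:Tue 1904:Thu 1905:Fri 1906:Sat 1907:Sun✓ 1908:Tue 1909:Wed 1910:Thu
Years with five Mondays: 1889, 1890, 1895, 1901, 1902, 1907 → 6.

6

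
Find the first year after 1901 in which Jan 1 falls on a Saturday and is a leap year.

1916

Jan 1 advances by 2 weekdays after a leap year and by 1 after a common year.
1901: Jan 1 is Tuesday.
1902: Wednesday
1903: Thursday
1904: Friday (leap)
1905: Sunday
1906: Monday
1907: Tuesday
1908: Wednesday (leap)
1909: Friday
1910: Saturday
1911: Sunday
1912: Monday (leap)
1913: Wednesday
1914: Thursday
1915: Friday
1916: Saturday (leap)
1916 begins on a Saturday and is a leap year.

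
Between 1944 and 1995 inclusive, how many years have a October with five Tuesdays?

23

October has 31 days; it has five Tuesdays when Tuesday falls among the first (month-length − 28) days — i.e. when October 1 is one of Tuesday/Monday/Sunday.
October 1 by year: 1944:Sun✓ 1945:Mon✓ 1946:Tue✓ 1947:Wed 1948:Fri 1949:Sat 1950:Sun✓ 1951:Mon✓ 1952:Wed 1953:Thu 1954:Fri 1955:Sat 1956:Mon✓ 1957:Tue✓ 1958:Wed …(22 more)… 1981:Thu 1982:Fri 1983:Sat 1984:Mon✓ 1985:Tue✓ 1986:Wed 1987:Thu 1988:Sat 1989:Sun✓ 1990:Mon✓ 1991:Tue✓ 1992:Thu 1993:Fri 1994:Sat 1995:Sun✓
Years with five Tuesdays: 1944, 1945, 1946, 1950, 1951, 1956, 1957, 1961, 1962, 1963, 1967, 1968, 1972, 1973, 1974, 1978, 1979, 1984, 1985, 1989, 1990, 1991, 1995 → 23.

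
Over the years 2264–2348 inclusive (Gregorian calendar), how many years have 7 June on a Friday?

13

Track 7 June's weekday year by year (advancing +1, or +2 across a Feb 29):
  2264: Tue  2265: Wed (+1)  2266: Thu (+1)  2267: Fri (+1) ✓  2268: Sun (+2)
  2269: Mon (+1)  2270: Tue (+1)  2271: Wed (+1)  2272: Fri (+2) ✓  2273: Sat (+1)
  2274: Sun (+1)  2275: Mon (+1)  2276: Wed (+2)  2277: Thu (+1)  … (57 more years) …
  2335: Fri (+1) ✓  2336: Sun (+2)  2337: Mon (+1)  2338: Tue (+1)  2339: Wed (+1)
  2340: Fri (+2) ✓  2341: Sat (+1)  2342: Sun (+1)  2343: Mon (+1)  2344: Wed (+2)
  2345: Thu (+1)  2346: Fri (+1) ✓  2347: Sat (+1)  2348: Mon (+2)
Friday years: 2267, 2272, 2278, 2289, 2295, 2301, 2307, 2312, 2318, 2329, 2335, 2340, 2346 — 13 in total.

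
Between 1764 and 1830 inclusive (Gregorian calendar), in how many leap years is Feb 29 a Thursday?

2

Leap years in 1764–1830: 16 of them.
Feb 29 weekday advances by 5 (mod 7) from one leap year to the next four years later (or differs when a century non-leap intervenes).
Leap-day weekdays: 1764:Wed 1768:Mon 1772:Sat 1776:Thu✓ 1780:Tue 1784:Sun 1788:Fri 1792:Wed 1796:Mon 1804:Wed 1808:Mon 1812:Sat 1816:Thu✓ 1820:Tue 1824:Sun 1828:Fri
Thursday: 1776, 1816 → 2.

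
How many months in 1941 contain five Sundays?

4

A month of length L has five Sundays iff its first Sunday is on day ≤ L−28 (so day 1–3 in a 31-day month, 1–2 in a 30-day month, day 1 in a leap February).
Checking each month of 1941: Jan starts Wed (31d); Feb starts Sat (28d); Mar starts Sat (31d) ✓; Apr starts Tue (30d); May starts Thu (31d); Jun starts Sun (30d) ✓; Jul starts Tue (31d); Aug starts Fri (31d) ✓; Sep starts Mon (30d); Oct starts Wed (31d); Nov starts Sat (30d) ✓; Dec starts Mon (31d).
Five-Sunday months: March, June, August, November → 4.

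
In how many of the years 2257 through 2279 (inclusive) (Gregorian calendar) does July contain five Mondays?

July has 31 days; it has five Mondays when Monday falls among the first (month-length − 28) days — i.e. when July 1 is one of Monday/Sunday/Saturday.
July 1 by year: 2257:Wed 2258:Thu 2259:Fri 2260:Sun✓ 2261:Mon✓ 2262:Tue 2263:Wed 2264:Fri 2265:Sat✓ 2266:Sun✓ 2267:Mon✓ 2268:Wed 2269:Thu 2270:Fri 2271:Sat✓ 2272:Mon✓ 2273:Tue 2274:Wed 2275:Thu 2276:Sat✓ 2277:Sun✓ 2278:Mon✓ 2279:Tue
Years with five Mondays: 2260, 2261, 2265, 2266, 2267, 2271, 2272, 2276, 2277, 2278 → 10.

10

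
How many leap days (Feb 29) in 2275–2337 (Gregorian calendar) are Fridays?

Leap years in 2275–2337: 15 of them.
Feb 29 weekday advances by 5 (mod 7) from one leap year to the next four years later (or differs when a century non-leap intervenes).
Leap-day weekdays: 2276:Tue 2280:Sun 2284:Fri✓ 2288:Wed 2292:Mon 2296:Sat 2304:Mon 2308:Sat 2312:Thu 2316:Tue 2320:Sun 2324:Fri✓ 2328:Wed 2332:Mon 2336:Sat
Friday: 2284, 2324 → 2.

2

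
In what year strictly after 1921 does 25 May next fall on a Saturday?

From one year to the next, a fixed date's weekday advances by 1, or by 2 when a Feb 29 lies between the two dates.
1921: May 25 is Wednesday.
1922: Thursday (+1)
1923: Friday (+1)
1924: Sunday (+2)
1925: Monday (+1)
1926: Tuesday (+1)
1927: Wednesday (+1)
1928: Friday (+2)
1929: Saturday (+1)
25 May falls on a Saturday in 1929.

1929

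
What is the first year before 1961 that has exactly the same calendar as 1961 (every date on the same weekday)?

1950

Two years share a calendar iff Jan 1 falls on the same weekday and both are leap or both are common. 1961: Jan 1 is Sunday, common year.
1960: Jan 1 Friday, leap
1959: Jan 1 Thursday, common
1958: Jan 1 Wednesday, common
1957: Jan 1 Tuesday, common
1956: Jan 1 Sunday, leap
1955: Jan 1 Saturday, common
1954: Jan 1 Friday, common
1953: Jan 1 Thursday, common
1952: Jan 1 Tuesday, leap
1951: Jan 1 Monday, common
1950: Jan 1 Sunday, common
1950 matches on both conditions.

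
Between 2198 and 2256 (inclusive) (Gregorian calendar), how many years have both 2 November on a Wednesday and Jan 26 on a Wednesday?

6

Check each year's weekday for 2 November and Jan 26:
  2198: Fri/Fri  2199: Sat/Sat  2200: Sun/Sun  2201: Mon/Mon  2202: Tue/Tue  2203: Wed/Wed ✓  2204: Fri/Thu  2205: Sat/Sat  2206: Sun/Sun  2207: Mon/Mon  2208: Wed/Tue  2209: Thu/Thu  2210: Fri/Fri  2211: Sat/Sat  …(31 more)…  2243: Thu/Thu  2244: Sat/Fri  2245: Sun/Sun  2246: Mon/Mon  2247: Tue/Tue  2248: Thu/Wed  2249: Fri/Fri  2250: Sat/Sat  2251: Sun/Sun  2252: Tue/Mon  2253: Wed/Wed ✓  2254: Thu/Thu  2255: Fri/Fri  2256: Sun/Sat
Both conditions hold in: 2203, 2214, 2225, 2231, 2242, 2253 — 6.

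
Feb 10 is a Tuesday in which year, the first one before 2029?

From one year to the next, a fixed date's weekday advances by 1, or by 2 when a Feb 29 lies between the two dates.
2029: February 10 is Saturday.
2028: Thursday (−2)
2027: Wednesday (−1)
2026: Tuesday (−1)
Feb 10 falls on a Tuesday in 2026.

2026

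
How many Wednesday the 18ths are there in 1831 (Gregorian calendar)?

1

Check the 18th of each month of 1831: Jan 18: Tue, Feb 18: Fri, Mar 18: Fri, Apr 18: Mon, May 18: Wed, Jun 18: Sat, Jul 18: Mon, Aug 18: Thu, Sep 18: Sun, Oct 18: Tue, Nov 18: Fri, Dec 18: Sun.
Wednesday occurs in May — 1 month.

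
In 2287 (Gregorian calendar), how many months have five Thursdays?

4

A month of length L has five Thursdays iff its first Thursday is on day ≤ L−28 (so day 1–3 in a 31-day month, 1–2 in a 30-day month, day 1 in a leap February).
Checking each month of 2287: Jan starts Sat (31d); Feb starts Tue (28d); Mar starts Tue (31d) ✓; Apr starts Fri (30d); May starts Sun (31d); Jun starts Wed (30d) ✓; Jul starts Fri (31d); Aug starts Mon (31d); Sep starts Thu (30d) ✓; Oct starts Sat (31d); Nov starts Tue (30d); Dec starts Thu (31d) ✓.
Five-Thursday months: March, June, September, December → 4.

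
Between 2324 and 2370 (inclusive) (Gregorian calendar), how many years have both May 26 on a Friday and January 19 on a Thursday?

Check each year's weekday for May 26 and January 19:
  2324: Mon/Sat  2325: Tue/Mon  2326: Wed/Tue  2327: Thu/Wed  2328: Sat/Thu  2329: Sun/Sat  2330: Mon/Sun  2331: Tue/Mon  2332: Thu/Tue  2333: Fri/Thu ✓  2334: Sat/Fri  2335: Sun/Sat  2336: Tue/Sun  2337: Wed/Tue  …(19 more)…  2357: Sun/Sat  2358: Mon/Sun  2359: Tue/Mon  2360: Thu/Tue  2361: Fri/Thu ✓  2362: Sat/Fri  2363: Sun/Sat  2364: Tue/Sun  2365: Wed/Tue  2366: Thu/Wed  2367: Fri/Thu ✓  2368: Sun/Fri  2369: Mon/Sun  2370: Tue/Mon
Both conditions hold in: 2333, 2339, 2350, 2361, 2367 — 5.

5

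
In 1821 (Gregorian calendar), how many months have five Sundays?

A month of length L has five Sundays iff its first Sunday is on day ≤ L−28 (so day 1–3 in a 31-day month, 1–2 in a 30-day month, day 1 in a leap February).
Checking each month of 1821: Jan starts Mon (31d); Feb starts Thu (28d); Mar starts Thu (31d); Apr starts Sun (30d) ✓; May starts Tue (31d); Jun starts Fri (30d); Jul starts Sun (31d) ✓; Aug starts Wed (31d); Sep starts Sat (30d) ✓; Oct starts Mon (31d); Nov starts Thu (30d); Dec starts Sat (31d) ✓.
Five-Sunday months: April, July, September, December → 4.

4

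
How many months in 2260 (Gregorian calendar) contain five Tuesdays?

A month of length L has five Tuesdays iff its first Tuesday is on day ≤ L−28 (so day 1–3 in a 31-day month, 1–2 in a 30-day month, day 1 in a leap February).
Checking each month of 2260: Jan starts Sun (31d) ✓; Feb starts Wed (29d); Mar starts Thu (31d); Apr starts Sun (30d); May starts Tue (31d) ✓; Jun starts Fri (30d); Jul starts Sun (31d) ✓; Aug starts Wed (31d); Sep starts Sat (30d); Oct starts Mon (31d) ✓; Nov starts Thu (30d); Dec starts Sat (31d).
Five-Tuesday months: January, May, July, October → 4.

4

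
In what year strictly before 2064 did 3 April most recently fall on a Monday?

From one year to the next, a fixed date's weekday advances by 1, or by 2 when a Feb 29 lies between the two dates.
2064: April 3 is Thursday.
2063: Tuesday (−2)
2062: Monday (−1)
3 April falls on a Monday in 2062.

2062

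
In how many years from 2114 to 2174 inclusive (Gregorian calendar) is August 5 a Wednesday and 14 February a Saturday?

Check each year's weekday for August 5 and 14 February:
  2114: Sun/Wed  2115: Mon/Thu  2116: Wed/Fri  2117: Thu/Sun  2118: Fri/Mon  2119: Sat/Tue  2120: Mon/Wed  2121: Tue/Fri  2122: Wed/Sat ✓  2123: Thu/Sun  2124: Sat/Mon  2125: Sun/Wed  2126: Mon/Thu  2127: Tue/Fri  …(33 more)…  2161: Wed/Sat ✓  2162: Thu/Sun  2163: Fri/Mon  2164: Sun/Tue  2165: Mon/Thu  2166: Tue/Fri  2167: Wed/Sat ✓  2168: Fri/Sun  2169: Sat/Tue  2170: Sun/Wed  2171: Mon/Thu  2172: Wed/Fri  2173: Thu/Sun  2174: Fri/Mon
Both conditions hold in: 2122, 2133, 2139, 2150, 2161, 2167 — 6.

6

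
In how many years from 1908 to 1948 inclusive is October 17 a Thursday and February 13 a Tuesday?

2

Check each year's weekday for October 17 and February 13:
  1908: Sat/Thu  1909: Sun/Sat  1910: Mon/Sun  1911: Tue/Mon  1912: Thu/Tue ✓  1913: Fri/Thu  1914: Sat/Fri  1915: Sun/Sat  1916: Tue/Sun  1917: Wed/Tue  1918: Thu/Wed  1919: Fri/Thu  1920: Sun/Fri  1921: Mon/Sun  …(13 more)…  1935: Thu/Wed  1936: Sat/Thu  1937: Sun/Sat  1938: Mon/Sun  1939: Tue/Mon  1940: Thu/Tue ✓  1941: Fri/Thu  1942: Sat/Fri  1943: Sun/Sat  1944: Tue/Sun  1945: Wed/Tue  1946: Thu/Wed  1947: Fri/Thu  1948: Sun/Fri
Both conditions hold in: 1912, 1940 — 2.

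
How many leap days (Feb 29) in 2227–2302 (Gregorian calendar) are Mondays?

3

Leap years in 2227–2302: 18 of them.
Feb 29 weekday advances by 5 (mod 7) from one leap year to the next four years later (or differs when a century non-leap intervenes).
Leap-day weekdays: 2228:Fri 2232:Wed 2236:Mon✓ 2240:Sat 2244:Thu 2248:Tue 2252:Sun 2256:Fri 2260:Wed 2264:Mon✓ 2268:Sat 2272:Thu 2276:Tue 2280:Sun 2284:Fri 2288:Wed 2292:Mon✓ 2296:Sat
Monday: 2236, 2264, 2292 → 3.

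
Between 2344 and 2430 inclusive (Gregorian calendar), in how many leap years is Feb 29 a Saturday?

3

Leap years in 2344–2430: 22 of them.
Feb 29 weekday advances by 5 (mod 7) from one leap year to the next four years later (or differs when a century non-leap intervenes).
Leap-day weekdays: 2344:Tue 2348:Sun 2352:Fri 2356:Wed 2360:Mon 2364:Sat✓ 2368:Thu 2372:Tue 2376:Sun 2380:Fri 2384:Wed 2388:Mon 2392:Sat✓ 2396:Thu 2400:Tue 2404:Sun 2408:Fri 2412:Wed 2416:Mon 2420:Sat✓ 2424:Thu 2428:Tue
Saturday: 2364, 2392, 2420 → 3.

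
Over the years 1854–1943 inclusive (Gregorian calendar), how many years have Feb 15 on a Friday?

Track Feb 15's weekday year by year (advancing +1, or +2 across a Feb 29):
  1854: Wed  1855: Thu (+1)  1856: Fri (+1) ✓  1857: Sun (+2)  1858: Mon (+1)
  1859: Tue (+1)  1860: Wed (+1)  1861: Fri (+2) ✓  1862: Sat (+1)  1863: Sun (+1)
  1864: Mon (+1)  1865: Wed (+2)  1866: Thu (+1)  1867: Fri (+1) ✓  … (62 more years) …
  1930: Sat (+1)  1931: Sun (+1)  1932: Mon (+1)  1933: Wed (+2)  1934: Thu (+1)
  1935: Fri (+1) ✓  1936: Sat (+1)  1937: Mon (+2)  1938: Tue (+1)  1939: Wed (+1)
  1940: Thu (+1)  1941: Sat (+2)  1942: Sun (+1)  1943: Mon (+1)
Friday years: 1856, 1861, 1867, 1878, 1884, 1889, 1895, 1901, 1907, 1918, 1924, 1929, 1935 — 13 in total.

13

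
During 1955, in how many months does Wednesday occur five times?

4

A month of length L has five Wednesdays iff its first Wednesday is on day ≤ L−28 (so day 1–3 in a 31-day month, 1–2 in a 30-day month, day 1 in a leap February).
Checking each month of 1955: Jan starts Sat (31d); Feb starts Tue (28d); Mar starts Tue (31d) ✓; Apr starts Fri (30d); May starts Sun (31d); Jun starts Wed (30d) ✓; Jul starts Fri (31d); Aug starts Mon (31d) ✓; Sep starts Thu (30d); Oct starts Sat (31d); Nov starts Tue (30d) ✓; Dec starts Thu (31d).
Five-Wednesday months: March, June, August, November → 4.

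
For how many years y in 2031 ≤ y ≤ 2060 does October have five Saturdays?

13

October has 31 days; it has five Saturdays when Saturday falls among the first (month-length − 28) days — i.e. when October 1 is one of Saturday/Friday/Thursday.
October 1 by year: 2031:Wed 2032:Fri✓ 2033:Sat✓ 2034:Sun 2035:Mon 2036:Wed 2037:Thu✓ 2038:Fri✓ 2039:Sat✓ 2040:Mon 2041:Tue 2042:Wed 2043:Thu✓ 2044:Sat✓ 2045:Sun 2046:Mon 2047:Tue 2048:Thu✓ 2049:Fri✓ 2050:Sat✓ 2051:Sun 2052:Tue 2053:Wed 2054:Thu✓ 2055:Fri✓ 2056:Sun 2057:Mon 2058:Tue 2059:Wed 2060:Fri✓
Years with five Saturdays: 2032, 2033, 2037, 2038, 2039, 2043, 2044, 2048, 2049, 2050, 2054, 2055, 2060 → 13.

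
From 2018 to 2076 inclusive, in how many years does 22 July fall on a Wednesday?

9

Track 22 July's weekday year by year (advancing +1, or +2 across a Feb 29):
  2018: Sun  2019: Mon (+1)  2020: Wed (+2) ✓  2021: Thu (+1)  2022: Fri (+1)
  2023: Sat (+1)  2024: Mon (+2)  2025: Tue (+1)  2026: Wed (+1) ✓  2027: Thu (+1)
  2028: Sat (+2)  2029: Sun (+1)  2030: Mon (+1)  2031: Tue (+1)  … (31 more years) …
  2063: Sun (+1)  2064: Tue (+2)  2065: Wed (+1) ✓  2066: Thu (+1)  2067: Fri (+1)
  2068: Sun (+2)  2069: Mon (+1)  2070: Tue (+1)  2071: Wed (+1) ✓  2072: Fri (+2)
  2073: Sat (+1)  2074: Sun (+1)  2075: Mon (+1)  2076: Wed (+2) ✓
Wednesday years: 2020, 2026, 2037, 2043, 2048, 2054, 2065, 2071, 2076 — 9 in total.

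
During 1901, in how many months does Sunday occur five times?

4

A month of length L has five Sundays iff its first Sunday is on day ≤ L−28 (so day 1–3 in a 31-day month, 1–2 in a 30-day month, day 1 in a leap February).
Checking each month of 1901: Jan starts Tue (31d); Feb starts Fri (28d); Mar starts Fri (31d) ✓; Apr starts Mon (30d); May starts Wed (31d); Jun starts Sat (30d) ✓; Jul starts Mon (31d); Aug starts Thu (31d); Sep starts Sun (30d) ✓; Oct starts Tue (31d); Nov starts Fri (30d); Dec starts Sun (31d) ✓.
Five-Sunday months: March, June, September, December → 4.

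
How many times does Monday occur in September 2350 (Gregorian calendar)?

September 2350 has 30 days and begins on Friday.
The first Monday is September 4.
Mondays fall on 4, 11, 18, 25 — that's 4.

4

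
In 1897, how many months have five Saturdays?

A month of length L has five Saturdays iff its first Saturday is on day ≤ L−28 (so day 1–3 in a 31-day month, 1–2 in a 30-day month, day 1 in a leap February).
Checking each month of 1897: Jan starts Fri (31d) ✓; Feb starts Mon (28d); Mar starts Mon (31d); Apr starts Thu (30d); May starts Sat (31d) ✓; Jun starts Tue (30d); Jul starts Thu (31d) ✓; Aug starts Sun (31d); Sep starts Wed (30d); Oct starts Fri (31d) ✓; Nov starts Mon (30d); Dec starts Wed (31d).
Five-Saturday months: January, May, July, October → 4.

4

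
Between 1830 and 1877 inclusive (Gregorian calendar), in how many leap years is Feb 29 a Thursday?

2

Leap years in 1830–1877: 12 of them.
Feb 29 weekday advances by 5 (mod 7) from one leap year to the next four years later (or differs when a century non-leap intervenes).
Leap-day weekdays: 1832:Wed 1836:Mon 1840:Sat 1844:Thu✓ 1848:Tue 1852:Sun 1856:Fri 1860:Wed 1864:Mon 1868:Sat 1872:Thu✓ 1876:Tue
Thursday: 1844, 1872 → 2.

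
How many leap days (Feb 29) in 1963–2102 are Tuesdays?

5

Leap years in 1963–2102: 34 of them.
Feb 29 weekday advances by 5 (mod 7) from one leap year to the next four years later (or differs when a century non-leap intervenes).
Leap-day weekdays: 1964:Sat 1968:Thu 1972:Tue✓ 1976:Sun 1980:Fri 1984:Wed 1988:Mon 1992:Sat 1996:Thu 2000:Tue✓ 2004:Sun 2008:Fri 2012:Wed …(8 more)… 2048:Sat 2052:Thu 2056:Tue✓ 2060:Sun 2064:Fri 2068:Wed 2072:Mon 2076:Sat 2080:Thu 2084:Tue✓ 2088:Sun 2092:Fri 2096:Wed
Tuesday: 1972, 2000, 2028, 2056, 2084 → 5.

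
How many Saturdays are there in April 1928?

4

April 1928 has 30 days and begins on Sunday.
The first Saturday is April 7.
Saturdays fall on 7, 14, 21, 28 — that's 4.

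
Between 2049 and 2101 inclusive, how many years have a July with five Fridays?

July has 31 days; it has five Fridays when Friday falls among the first (month-length − 28) days — i.e. when July 1 is one of Friday/Thursday/Wednesday.
July 1 by year: 2049:Thu✓ 2050:Fri✓ 2051:Sat 2052:Mon 2053:Tue 2054:Wed✓ 2055:Thu✓ 2056:Sat 2057:Sun 2058:Mon 2059:Tue 2060:Thu✓ 2061:Fri✓ 2062:Sat 2063:Sun …(23 more)… 2087:Tue 2088:Thu✓ 2089:Fri✓ 2090:Sat 2091:Sun 2092:Tue 2093:Wed✓ 2094:Thu✓ 2095:Fri✓ 2096:Sun 2097:Mon 2098:Tue 2099:Wed✓ 2100:Thu✓ 2101:Fri✓
Years with five Fridays: 2049, 2050, 2054, 2055, 2060, 2061, 2065, 2066, 2067, 2071, 2072, 2076, 2077, 2078, 2082, 2083, 2088, 2089, 2093, 2094, 2095, 2099, 2100, 2101 → 24.

24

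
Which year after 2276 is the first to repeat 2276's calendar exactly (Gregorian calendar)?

Two years share a calendar iff Jan 1 falls on the same weekday and both are leap or both are common. 2276: Jan 1 is Saturday, leap year.
2277: Jan 1 Monday, common
2278: Jan 1 Tuesday, common
2279: Jan 1 Wednesday, common
2280: Jan 1 Thursday, leap
2281: Jan 1 Saturday, common
2282: Jan 1 Sunday, common
2283: Jan 1 Monday, common
2284: Jan 1 Tuesday, leap
2285: Jan 1 Thursday, common
2286: Jan 1 Friday, common
2287: Jan 1 Saturday, common
2288: Jan 1 Sunday, leap
2289: Jan 1 Tuesday, common
2290: Jan 1 Wednesday, common
2291: Jan 1 Thursday, common
2292: Jan 1 Friday, leap
2293: Jan 1 Sunday, common
2294: Jan 1 Monday, common
2295: Jan 1 Tuesday, common
2296: Jan 1 Wednesday, leap
2297: Jan 1 Friday, common
2298: Jan 1 Saturday, common
2299: Jan 1 Sunday, common
2300: Jan 1 Monday, common
2301: Jan 1 Tuesday, common
2302: Jan 1 Wednesday, common
2303: Jan 1 Thursday, common
2304: Jan 1 Friday, leap
2305: Jan 1 Sunday, common
2306: Jan 1 Monday, common
2307: Jan 1 Tuesday, common
2308: Jan 1 Wednesday, leap
2309: Jan 1 Friday, common
2310: Jan 1 Saturday, common
2311: Jan 1 Sunday, common
2312: Jan 1 Monday, leap
2313: Jan 1 Wednesday, common
2314: Jan 1 Thursday, common
2315: Jan 1 Friday, common
2316: Jan 1 Saturday, leap
2316 matches on both conditions.

2316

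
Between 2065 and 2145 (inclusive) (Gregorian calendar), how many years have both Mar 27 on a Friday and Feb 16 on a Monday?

Check each year's weekday for Mar 27 and Feb 16:
  2065: Fri/Mon ✓  2066: Sat/Tue  2067: Sun/Wed  2068: Tue/Thu  2069: Wed/Sat  2070: Thu/Sun  2071: Fri/Mon ✓  2072: Sun/Tue  2073: Mon/Thu  2074: Tue/Fri  2075: Wed/Sat  2076: Fri/Sun  2077: Sat/Tue  2078: Sun/Wed  …(53 more)…  2132: Thu/Sat  2133: Fri/Mon ✓  2134: Sat/Tue  2135: Sun/Wed  2136: Tue/Thu  2137: Wed/Sat  2138: Thu/Sun  2139: Fri/Mon ✓  2140: Sun/Tue  2141: Mon/Thu  2142: Tue/Fri  2143: Wed/Sat  2144: Fri/Sun  2145: Sat/Tue
Both conditions hold in: 2065, 2071, 2082, 2093, 2099, 2105, 2111, 2122, 2133, 2139 — 10.

10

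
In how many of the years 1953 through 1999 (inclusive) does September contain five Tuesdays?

14

September has 30 days; it has five Tuesdays when Tuesday falls among the first (month-length − 28) days — i.e. when September 1 is one of Tuesday/Monday.
September 1 by year: 1953:Tue✓ 1954:Wed 1955:Thu 1956:Sat 1957:Sun 1958:Mon✓ 1959:Tue✓ 1960:Thu 1961:Fri 1962:Sat 1963:Sun 1964:Tue✓ 1965:Wed 1966:Thu 1967:Fri …(17 more)… 1985:Sun 1986:Mon✓ 1987:Tue✓ 1988:Thu 1989:Fri 1990:Sat 1991:Sun 1992:Tue✓ 1993:Wed 1994:Thu 1995:Fri 1996:Sun 1997:Mon✓ 1998:Tue✓ 1999:Wed
Years with five Tuesdays: 1953, 1958, 1959, 1964, 1969, 1970, 1975, 1980, 1981, 1986, 1987, 1992, 1997, 1998 → 14.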